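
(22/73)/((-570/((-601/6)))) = 6611/124830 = 0.05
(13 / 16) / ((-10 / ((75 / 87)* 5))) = -325 / 928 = -0.35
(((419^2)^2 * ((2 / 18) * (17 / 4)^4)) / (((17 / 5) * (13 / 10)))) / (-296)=-853994988.68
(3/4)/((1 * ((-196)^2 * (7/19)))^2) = 0.00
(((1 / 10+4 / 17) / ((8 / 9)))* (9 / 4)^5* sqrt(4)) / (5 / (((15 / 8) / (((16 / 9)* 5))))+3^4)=0.42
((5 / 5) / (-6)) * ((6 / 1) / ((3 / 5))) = -5 / 3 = -1.67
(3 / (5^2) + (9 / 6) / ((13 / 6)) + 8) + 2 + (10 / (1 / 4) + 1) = 16839 / 325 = 51.81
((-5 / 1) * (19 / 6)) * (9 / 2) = -285 / 4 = -71.25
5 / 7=0.71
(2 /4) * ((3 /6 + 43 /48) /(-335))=-1 /480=-0.00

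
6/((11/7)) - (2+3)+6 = 53/11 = 4.82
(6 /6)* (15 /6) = 5 /2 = 2.50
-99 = -99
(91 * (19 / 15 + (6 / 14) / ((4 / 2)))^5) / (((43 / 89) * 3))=3366164256091507 / 7526414700000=447.25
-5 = -5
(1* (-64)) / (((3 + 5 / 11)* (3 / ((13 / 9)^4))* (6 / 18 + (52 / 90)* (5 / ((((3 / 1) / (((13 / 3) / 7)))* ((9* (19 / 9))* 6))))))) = -79.40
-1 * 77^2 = -5929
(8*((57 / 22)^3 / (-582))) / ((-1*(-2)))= -0.12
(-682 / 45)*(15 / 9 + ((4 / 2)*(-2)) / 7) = -15686 / 945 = -16.60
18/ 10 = 9/ 5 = 1.80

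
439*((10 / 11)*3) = 13170 / 11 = 1197.27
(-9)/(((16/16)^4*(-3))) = 3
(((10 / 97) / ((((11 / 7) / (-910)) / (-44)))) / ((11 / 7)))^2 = 2794255.33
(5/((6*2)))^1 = 5/12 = 0.42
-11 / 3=-3.67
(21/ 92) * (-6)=-63/ 46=-1.37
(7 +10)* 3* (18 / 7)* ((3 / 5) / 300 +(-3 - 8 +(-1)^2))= -2294541 / 1750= -1311.17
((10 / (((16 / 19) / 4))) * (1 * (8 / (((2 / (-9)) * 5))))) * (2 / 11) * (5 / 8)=-855 / 22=-38.86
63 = 63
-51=-51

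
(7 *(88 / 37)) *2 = 1232 / 37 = 33.30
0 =0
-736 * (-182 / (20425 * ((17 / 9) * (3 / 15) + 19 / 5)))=301392 / 191995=1.57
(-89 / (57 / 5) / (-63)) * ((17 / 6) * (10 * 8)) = 302600 / 10773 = 28.09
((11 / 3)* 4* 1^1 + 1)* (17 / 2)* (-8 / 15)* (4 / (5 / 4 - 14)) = 3008 / 135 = 22.28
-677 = -677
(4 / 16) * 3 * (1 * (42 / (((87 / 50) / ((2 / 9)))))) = 4.02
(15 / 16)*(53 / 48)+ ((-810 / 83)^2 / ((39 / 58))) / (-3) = -1058686595 / 22926592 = -46.18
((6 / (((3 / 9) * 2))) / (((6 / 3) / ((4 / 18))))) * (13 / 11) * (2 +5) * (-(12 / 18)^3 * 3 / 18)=-364 / 891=-0.41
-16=-16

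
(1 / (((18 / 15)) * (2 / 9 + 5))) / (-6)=-5 / 188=-0.03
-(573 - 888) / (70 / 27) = 243 / 2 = 121.50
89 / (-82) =-89 / 82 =-1.09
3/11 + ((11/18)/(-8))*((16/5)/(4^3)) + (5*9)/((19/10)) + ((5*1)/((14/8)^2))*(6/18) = 24.50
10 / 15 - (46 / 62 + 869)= -80824 / 93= -869.08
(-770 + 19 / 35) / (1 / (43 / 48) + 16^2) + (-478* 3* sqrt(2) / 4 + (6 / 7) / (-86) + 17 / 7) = -507.57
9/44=0.20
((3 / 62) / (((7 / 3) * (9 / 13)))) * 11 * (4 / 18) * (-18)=-286 / 217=-1.32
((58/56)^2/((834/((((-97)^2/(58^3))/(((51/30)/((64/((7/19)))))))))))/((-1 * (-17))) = 893855/2397485622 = 0.00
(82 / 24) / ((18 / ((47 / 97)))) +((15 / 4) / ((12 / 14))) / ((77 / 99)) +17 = 22.72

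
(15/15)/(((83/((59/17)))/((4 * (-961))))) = -226796/1411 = -160.73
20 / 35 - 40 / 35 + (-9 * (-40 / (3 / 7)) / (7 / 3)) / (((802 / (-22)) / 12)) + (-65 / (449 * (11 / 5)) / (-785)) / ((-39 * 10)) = -1555082914079 / 13059674166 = -119.08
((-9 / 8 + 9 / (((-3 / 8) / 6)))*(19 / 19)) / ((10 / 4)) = -1161 / 20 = -58.05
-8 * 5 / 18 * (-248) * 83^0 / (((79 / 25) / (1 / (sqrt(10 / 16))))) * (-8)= -396800 * sqrt(10) / 711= -1764.83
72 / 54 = 1.33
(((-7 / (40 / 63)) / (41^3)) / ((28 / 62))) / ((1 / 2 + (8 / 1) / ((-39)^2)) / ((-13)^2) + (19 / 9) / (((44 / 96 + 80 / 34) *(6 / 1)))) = -575813151459 / 208319409860920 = -0.00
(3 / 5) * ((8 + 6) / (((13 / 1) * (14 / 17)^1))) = 51 / 65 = 0.78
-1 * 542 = -542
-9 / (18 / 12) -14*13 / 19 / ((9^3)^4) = -32196967159016 / 5366161193139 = -6.00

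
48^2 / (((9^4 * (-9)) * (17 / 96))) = -8192 / 37179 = -0.22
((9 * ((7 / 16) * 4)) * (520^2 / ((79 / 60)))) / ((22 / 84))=10732176000 / 869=12350029.92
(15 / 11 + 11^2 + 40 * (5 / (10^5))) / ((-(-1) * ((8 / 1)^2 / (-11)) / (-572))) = 96240573 / 8000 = 12030.07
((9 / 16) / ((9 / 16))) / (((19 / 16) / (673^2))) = 7246864 / 19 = 381413.89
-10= -10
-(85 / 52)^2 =-7225 / 2704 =-2.67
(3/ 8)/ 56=3/ 448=0.01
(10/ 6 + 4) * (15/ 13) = 85/ 13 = 6.54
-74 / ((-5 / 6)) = 444 / 5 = 88.80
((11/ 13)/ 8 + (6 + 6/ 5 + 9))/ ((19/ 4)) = 3.43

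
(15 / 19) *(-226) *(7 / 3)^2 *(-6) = 5828.42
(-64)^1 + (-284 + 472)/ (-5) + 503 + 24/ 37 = 74379/ 185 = 402.05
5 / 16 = 0.31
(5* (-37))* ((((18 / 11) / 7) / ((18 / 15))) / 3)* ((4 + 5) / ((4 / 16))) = -33300 / 77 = -432.47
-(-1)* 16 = 16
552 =552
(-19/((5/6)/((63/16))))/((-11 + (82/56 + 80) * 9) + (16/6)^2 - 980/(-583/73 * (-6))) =-131893839/1041396430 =-0.13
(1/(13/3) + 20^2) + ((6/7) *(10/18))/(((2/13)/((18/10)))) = 36928/91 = 405.80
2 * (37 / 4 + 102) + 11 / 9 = 4027 / 18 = 223.72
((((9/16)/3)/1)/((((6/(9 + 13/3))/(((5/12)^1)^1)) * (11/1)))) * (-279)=-4.40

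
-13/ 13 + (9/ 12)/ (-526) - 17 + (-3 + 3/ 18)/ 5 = -586009/ 31560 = -18.57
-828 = -828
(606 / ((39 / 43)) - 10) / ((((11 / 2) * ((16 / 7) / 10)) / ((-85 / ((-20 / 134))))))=85271235 / 286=298151.17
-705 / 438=-235 / 146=-1.61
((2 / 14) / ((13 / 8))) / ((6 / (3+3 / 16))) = 17 / 364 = 0.05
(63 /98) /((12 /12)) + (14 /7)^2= 65 /14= 4.64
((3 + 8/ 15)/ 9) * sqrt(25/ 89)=53 * sqrt(89)/ 2403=0.21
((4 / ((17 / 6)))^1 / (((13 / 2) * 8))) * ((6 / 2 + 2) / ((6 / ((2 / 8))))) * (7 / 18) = 0.00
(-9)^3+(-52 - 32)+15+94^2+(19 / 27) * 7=217159 / 27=8042.93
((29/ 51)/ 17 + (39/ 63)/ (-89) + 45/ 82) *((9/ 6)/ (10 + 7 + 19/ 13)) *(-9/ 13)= -15287859/ 472443328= -0.03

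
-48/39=-16/13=-1.23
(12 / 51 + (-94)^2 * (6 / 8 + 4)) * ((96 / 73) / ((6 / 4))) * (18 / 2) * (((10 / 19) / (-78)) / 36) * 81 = -1541183760 / 306527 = -5027.89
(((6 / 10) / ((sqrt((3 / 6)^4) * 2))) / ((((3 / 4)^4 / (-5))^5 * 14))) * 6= -1374389534720000 / 2711943423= -506791.37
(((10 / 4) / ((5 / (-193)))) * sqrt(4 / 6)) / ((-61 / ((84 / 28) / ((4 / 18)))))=1737 * sqrt(6) / 244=17.44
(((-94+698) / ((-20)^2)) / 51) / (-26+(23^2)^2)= 151 / 1427056500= 0.00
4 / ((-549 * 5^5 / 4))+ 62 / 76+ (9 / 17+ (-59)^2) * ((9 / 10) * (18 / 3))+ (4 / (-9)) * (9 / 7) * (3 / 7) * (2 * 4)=1020912164150411 / 54306393750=18799.12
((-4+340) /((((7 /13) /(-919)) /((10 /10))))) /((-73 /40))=22938240 /73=314222.47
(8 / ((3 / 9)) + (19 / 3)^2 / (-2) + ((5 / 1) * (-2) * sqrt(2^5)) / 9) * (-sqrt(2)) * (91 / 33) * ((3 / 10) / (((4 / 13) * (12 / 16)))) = 9464 / 297 - 83993 * sqrt(2) / 5940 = 11.87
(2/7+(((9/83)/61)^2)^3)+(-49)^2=283132316032759976465961168/117908633007871963545463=2401.29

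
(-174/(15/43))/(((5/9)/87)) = -1952802/25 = -78112.08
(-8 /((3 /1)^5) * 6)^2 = 256 /6561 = 0.04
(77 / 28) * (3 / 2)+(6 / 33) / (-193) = 70043 / 16984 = 4.12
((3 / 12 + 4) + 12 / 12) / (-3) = -7 / 4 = -1.75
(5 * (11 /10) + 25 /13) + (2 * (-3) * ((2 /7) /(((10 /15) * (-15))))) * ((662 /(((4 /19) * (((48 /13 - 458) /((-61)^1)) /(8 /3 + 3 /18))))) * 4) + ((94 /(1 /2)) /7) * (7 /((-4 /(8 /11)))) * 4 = 20425483319 /29559530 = 690.99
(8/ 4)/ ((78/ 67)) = 67/ 39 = 1.72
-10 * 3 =-30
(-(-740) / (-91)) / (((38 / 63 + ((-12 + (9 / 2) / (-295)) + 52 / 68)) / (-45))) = -81243000 / 2363881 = -34.37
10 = 10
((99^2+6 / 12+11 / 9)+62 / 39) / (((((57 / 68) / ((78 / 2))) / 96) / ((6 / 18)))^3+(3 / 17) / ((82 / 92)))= 81893648082395987968 / 1653786357964443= 49518.88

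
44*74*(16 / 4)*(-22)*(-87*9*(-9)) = -2019162816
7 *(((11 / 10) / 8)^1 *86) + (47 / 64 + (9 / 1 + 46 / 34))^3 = 9309830858459 / 6439567360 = 1445.72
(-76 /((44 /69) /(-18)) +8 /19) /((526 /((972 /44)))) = 54486675 /604637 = 90.11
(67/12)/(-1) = -67/12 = -5.58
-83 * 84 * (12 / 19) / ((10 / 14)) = -585648 / 95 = -6164.72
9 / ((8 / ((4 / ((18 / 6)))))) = 3 / 2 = 1.50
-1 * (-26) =26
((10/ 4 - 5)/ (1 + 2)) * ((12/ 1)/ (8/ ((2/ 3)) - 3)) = -10/ 9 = -1.11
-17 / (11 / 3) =-51 / 11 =-4.64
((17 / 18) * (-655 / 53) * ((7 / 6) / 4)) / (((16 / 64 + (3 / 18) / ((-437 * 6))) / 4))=-54.48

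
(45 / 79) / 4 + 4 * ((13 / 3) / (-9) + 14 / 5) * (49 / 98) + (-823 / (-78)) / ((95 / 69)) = 131112191 / 10537020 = 12.44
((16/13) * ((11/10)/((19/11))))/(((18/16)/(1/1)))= 0.70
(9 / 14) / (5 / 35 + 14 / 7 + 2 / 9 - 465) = -81 / 58292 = -0.00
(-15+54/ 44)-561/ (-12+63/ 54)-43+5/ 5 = -5703/ 1430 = -3.99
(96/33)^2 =1024/121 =8.46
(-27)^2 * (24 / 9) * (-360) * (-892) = 624257280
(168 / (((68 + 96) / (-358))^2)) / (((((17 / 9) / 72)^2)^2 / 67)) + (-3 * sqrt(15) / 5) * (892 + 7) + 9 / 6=31795098460553785971 / 280797602 - 2697 * sqrt(15) / 5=113231372517.00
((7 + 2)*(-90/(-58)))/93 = 135/899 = 0.15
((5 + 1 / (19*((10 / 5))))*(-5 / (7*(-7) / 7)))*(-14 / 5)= -191 / 19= -10.05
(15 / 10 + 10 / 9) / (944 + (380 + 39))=0.00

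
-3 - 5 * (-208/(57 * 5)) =37/57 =0.65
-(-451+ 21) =430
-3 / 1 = -3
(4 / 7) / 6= 2 / 21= 0.10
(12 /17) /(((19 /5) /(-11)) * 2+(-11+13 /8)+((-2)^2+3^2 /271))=-1430880 /12228763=-0.12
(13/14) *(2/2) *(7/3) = 13/6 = 2.17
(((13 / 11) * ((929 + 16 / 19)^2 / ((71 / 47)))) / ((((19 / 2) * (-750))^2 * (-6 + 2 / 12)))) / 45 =-14126450754 / 278306604296875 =-0.00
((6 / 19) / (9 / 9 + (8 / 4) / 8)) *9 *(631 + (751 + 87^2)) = 1933416 / 95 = 20351.75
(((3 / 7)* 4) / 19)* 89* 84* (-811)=-10393776 / 19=-547040.84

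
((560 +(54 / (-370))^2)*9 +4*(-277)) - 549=115789736 / 34225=3383.19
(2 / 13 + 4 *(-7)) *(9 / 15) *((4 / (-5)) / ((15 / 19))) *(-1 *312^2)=-206009856 / 125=-1648078.85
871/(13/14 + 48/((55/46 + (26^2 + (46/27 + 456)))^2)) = 24227247803062850/25829658994333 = 937.96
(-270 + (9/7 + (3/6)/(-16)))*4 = -60199/56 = -1074.98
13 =13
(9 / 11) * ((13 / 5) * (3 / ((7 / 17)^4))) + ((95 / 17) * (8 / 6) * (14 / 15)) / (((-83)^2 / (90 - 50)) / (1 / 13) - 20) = 398109900899891 / 1793283262155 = 222.00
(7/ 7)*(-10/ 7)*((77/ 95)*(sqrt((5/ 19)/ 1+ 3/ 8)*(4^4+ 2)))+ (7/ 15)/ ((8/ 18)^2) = 189/ 80 - 1419*sqrt(3686)/ 361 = -236.28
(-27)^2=729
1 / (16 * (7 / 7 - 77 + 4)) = -1 / 1152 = -0.00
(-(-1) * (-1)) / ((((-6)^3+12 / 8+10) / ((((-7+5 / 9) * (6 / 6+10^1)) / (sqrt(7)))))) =-1276 * sqrt(7) / 25767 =-0.13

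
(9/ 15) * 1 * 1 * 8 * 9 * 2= 432/ 5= 86.40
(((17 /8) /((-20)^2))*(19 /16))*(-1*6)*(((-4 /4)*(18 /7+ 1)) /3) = 323 /7168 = 0.05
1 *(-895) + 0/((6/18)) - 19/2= -1809/2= -904.50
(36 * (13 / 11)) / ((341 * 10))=234 / 18755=0.01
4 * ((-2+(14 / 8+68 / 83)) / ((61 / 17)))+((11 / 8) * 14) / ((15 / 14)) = 2825347 / 151890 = 18.60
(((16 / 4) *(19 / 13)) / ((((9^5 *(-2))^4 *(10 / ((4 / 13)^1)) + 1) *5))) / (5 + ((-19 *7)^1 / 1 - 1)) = -76 / 53009852934580020958128585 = -0.00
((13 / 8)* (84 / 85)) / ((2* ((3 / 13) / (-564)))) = -166803 / 85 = -1962.39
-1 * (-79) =79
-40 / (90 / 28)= -112 / 9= -12.44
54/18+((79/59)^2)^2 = 75302164/12117361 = 6.21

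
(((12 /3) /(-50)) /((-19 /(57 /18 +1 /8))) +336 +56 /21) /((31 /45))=5791437 /11780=491.63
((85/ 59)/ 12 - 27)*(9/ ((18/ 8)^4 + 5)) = -3653952/ 462619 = -7.90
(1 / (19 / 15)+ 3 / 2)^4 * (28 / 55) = 401028327 / 28670620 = 13.99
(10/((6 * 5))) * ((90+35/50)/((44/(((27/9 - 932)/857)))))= -842603/1131240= -0.74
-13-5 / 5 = -14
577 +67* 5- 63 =849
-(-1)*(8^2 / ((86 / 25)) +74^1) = 3982 / 43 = 92.60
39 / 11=3.55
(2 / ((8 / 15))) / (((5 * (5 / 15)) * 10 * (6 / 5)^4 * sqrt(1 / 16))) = 125 / 288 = 0.43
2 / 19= 0.11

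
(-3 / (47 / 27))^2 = 6561 / 2209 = 2.97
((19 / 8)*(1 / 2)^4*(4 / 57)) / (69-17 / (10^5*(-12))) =12500 / 82800017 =0.00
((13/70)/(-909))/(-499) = 13/31751370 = 0.00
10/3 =3.33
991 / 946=1.05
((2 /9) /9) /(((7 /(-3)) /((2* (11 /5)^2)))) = -484 /4725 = -0.10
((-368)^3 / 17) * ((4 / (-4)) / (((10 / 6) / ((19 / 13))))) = 2840653824 / 1105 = 2570727.44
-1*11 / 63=-11 / 63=-0.17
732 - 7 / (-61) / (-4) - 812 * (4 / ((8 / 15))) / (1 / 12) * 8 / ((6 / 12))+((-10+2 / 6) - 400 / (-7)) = -5987396831 / 5124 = -1168500.55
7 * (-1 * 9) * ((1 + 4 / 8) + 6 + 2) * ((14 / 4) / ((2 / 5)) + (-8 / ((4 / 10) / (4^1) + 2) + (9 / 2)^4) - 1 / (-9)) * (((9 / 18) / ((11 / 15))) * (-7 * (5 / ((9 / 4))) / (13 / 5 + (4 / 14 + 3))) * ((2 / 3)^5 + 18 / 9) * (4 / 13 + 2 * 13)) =239629931148125 / 9544392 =25106882.78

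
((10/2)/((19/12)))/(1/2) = 120/19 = 6.32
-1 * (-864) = 864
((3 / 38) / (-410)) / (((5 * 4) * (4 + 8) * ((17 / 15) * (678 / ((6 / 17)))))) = -3 / 8140736960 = -0.00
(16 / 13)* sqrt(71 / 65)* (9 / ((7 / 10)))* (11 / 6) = 528* sqrt(4615) / 1183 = 30.32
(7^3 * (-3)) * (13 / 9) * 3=-4459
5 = 5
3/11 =0.27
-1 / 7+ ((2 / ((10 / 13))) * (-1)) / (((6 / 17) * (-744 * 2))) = -43093 / 312480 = -0.14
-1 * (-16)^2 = -256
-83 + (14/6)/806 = -200687/2418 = -83.00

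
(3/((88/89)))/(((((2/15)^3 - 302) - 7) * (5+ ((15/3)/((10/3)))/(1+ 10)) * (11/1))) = -901125/5185134724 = -0.00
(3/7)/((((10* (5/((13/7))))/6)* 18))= 13/2450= 0.01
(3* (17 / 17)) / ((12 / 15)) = 15 / 4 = 3.75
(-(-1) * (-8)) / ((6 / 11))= -44 / 3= -14.67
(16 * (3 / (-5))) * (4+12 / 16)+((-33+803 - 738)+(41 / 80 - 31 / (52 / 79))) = -62591 / 1040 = -60.18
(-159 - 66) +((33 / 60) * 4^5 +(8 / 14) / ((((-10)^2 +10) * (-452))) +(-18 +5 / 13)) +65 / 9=3337129217 / 10180170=327.81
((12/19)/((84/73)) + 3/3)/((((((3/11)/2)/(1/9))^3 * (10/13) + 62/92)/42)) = 1967558736/63390289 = 31.04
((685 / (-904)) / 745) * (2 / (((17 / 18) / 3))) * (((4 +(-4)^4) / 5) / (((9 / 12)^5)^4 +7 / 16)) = -105744431289729024 / 138684568558993637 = -0.76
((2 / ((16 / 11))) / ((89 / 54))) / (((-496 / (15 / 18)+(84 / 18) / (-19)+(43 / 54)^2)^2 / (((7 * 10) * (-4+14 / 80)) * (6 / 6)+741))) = 2696555296410525 / 2416412134019158169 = 0.00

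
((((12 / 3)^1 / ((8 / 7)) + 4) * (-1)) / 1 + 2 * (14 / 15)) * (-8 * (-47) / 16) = -7943 / 60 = -132.38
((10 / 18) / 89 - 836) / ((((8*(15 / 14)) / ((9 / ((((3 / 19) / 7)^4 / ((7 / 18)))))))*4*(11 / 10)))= -10266873112493599 / 34257168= -299699996.00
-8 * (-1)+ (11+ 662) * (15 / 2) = 5055.50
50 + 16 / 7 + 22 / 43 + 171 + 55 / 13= 892274 / 3913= 228.03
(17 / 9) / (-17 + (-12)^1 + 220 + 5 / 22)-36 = -1362694 / 37863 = -35.99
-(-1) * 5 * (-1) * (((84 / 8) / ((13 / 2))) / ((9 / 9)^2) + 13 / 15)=-484 / 39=-12.41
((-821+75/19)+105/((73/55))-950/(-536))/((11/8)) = -547292822/1022219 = -535.40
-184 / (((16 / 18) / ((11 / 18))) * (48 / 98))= -12397 / 48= -258.27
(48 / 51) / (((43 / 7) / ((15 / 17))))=1680 / 12427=0.14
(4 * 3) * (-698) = -8376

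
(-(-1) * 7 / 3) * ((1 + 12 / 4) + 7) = 77 / 3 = 25.67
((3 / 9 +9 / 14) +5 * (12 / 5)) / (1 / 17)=9265 / 42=220.60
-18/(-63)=2/7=0.29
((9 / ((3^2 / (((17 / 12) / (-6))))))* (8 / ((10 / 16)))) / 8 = -17 / 45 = -0.38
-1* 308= -308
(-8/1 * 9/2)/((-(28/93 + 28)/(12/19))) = 5022/6251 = 0.80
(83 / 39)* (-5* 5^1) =-53.21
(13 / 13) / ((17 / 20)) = 20 / 17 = 1.18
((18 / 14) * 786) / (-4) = -252.64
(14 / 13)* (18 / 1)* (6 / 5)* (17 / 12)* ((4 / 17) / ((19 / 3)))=1.22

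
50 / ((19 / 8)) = 400 / 19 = 21.05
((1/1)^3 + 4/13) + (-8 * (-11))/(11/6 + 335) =41221/26273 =1.57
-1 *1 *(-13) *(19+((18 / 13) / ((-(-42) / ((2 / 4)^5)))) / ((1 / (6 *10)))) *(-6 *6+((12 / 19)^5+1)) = -1199175862141 / 138661544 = -8648.22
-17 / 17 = -1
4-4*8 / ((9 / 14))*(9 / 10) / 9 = -44 / 45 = -0.98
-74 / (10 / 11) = -407 / 5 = -81.40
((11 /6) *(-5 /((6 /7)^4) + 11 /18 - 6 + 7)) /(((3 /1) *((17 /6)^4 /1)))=-109087 /1503378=-0.07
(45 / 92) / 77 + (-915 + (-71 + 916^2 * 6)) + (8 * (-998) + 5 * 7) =5025401.01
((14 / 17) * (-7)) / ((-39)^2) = -0.00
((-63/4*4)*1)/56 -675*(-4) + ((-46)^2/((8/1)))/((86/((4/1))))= 932645/344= 2711.18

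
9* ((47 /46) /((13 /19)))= 8037 /598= 13.44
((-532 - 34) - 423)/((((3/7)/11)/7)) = -177690.33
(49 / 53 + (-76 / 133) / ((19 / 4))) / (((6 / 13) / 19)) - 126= -206779 / 2226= -92.89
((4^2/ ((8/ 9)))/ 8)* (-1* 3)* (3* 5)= -405/ 4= -101.25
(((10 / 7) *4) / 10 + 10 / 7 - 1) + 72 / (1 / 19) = 1369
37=37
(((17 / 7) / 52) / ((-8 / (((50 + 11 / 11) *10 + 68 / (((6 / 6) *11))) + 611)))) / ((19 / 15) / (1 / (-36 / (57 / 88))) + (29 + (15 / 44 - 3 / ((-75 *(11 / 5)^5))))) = 15430369515 / 96277747384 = 0.16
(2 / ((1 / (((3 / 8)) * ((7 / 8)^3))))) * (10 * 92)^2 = 13608525 / 32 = 425266.41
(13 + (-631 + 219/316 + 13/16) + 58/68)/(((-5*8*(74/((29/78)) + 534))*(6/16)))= 25575883/456791904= 0.06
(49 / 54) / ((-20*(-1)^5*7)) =7 / 1080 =0.01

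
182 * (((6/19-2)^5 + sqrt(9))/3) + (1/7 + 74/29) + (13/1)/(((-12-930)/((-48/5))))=-754379604415771/1183736268435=-637.29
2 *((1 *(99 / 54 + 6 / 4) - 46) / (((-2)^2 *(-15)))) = 64 / 45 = 1.42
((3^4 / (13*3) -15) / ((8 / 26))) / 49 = -6 / 7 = -0.86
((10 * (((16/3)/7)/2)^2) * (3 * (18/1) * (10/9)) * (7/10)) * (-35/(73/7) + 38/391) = -39688960/199801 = -198.64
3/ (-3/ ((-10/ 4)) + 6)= 0.42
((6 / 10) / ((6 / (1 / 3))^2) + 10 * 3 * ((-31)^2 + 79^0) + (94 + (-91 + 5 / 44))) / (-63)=-85723453 / 187110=-458.14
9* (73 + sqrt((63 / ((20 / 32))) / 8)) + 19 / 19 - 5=27* sqrt(35) / 5 + 653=684.95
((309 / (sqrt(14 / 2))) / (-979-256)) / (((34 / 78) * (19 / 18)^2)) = -300348 * sqrt(7) / 4081105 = -0.19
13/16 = 0.81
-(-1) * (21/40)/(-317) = -21/12680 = -0.00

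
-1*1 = -1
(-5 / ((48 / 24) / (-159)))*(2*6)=4770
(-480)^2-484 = 229916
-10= -10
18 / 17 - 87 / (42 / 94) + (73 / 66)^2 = -192.43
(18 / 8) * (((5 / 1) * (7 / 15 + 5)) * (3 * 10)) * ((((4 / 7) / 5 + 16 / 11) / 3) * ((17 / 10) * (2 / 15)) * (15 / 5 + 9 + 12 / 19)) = 20207424 / 7315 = 2762.46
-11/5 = -2.20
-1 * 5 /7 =-5 /7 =-0.71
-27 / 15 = -9 / 5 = -1.80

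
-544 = -544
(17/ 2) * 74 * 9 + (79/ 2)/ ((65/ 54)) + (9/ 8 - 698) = 2598409/ 520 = 4996.94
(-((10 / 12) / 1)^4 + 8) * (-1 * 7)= -68201 / 1296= -52.62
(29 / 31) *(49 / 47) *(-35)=-49735 / 1457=-34.14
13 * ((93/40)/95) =1209/3800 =0.32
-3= -3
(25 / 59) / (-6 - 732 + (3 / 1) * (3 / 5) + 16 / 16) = -125 / 216884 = -0.00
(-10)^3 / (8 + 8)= -62.50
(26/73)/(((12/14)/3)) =91/73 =1.25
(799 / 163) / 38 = 799 / 6194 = 0.13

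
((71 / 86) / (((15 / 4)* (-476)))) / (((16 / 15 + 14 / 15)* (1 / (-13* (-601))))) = -554723 / 307020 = -1.81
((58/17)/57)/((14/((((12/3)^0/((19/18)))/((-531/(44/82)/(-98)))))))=17864/44536209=0.00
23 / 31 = 0.74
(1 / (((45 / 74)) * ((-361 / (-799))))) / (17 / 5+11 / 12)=0.84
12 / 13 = 0.92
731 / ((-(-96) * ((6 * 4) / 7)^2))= 35819 / 55296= 0.65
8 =8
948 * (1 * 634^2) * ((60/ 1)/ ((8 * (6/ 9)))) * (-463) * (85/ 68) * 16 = -39696330452400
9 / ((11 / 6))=54 / 11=4.91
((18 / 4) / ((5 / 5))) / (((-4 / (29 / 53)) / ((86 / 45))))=-1.18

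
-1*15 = -15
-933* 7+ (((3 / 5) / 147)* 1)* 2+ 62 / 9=-14385647 / 2205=-6524.10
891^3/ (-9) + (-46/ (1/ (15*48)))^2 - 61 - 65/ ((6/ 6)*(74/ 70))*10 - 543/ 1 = 37678541599/ 37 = 1018338962.14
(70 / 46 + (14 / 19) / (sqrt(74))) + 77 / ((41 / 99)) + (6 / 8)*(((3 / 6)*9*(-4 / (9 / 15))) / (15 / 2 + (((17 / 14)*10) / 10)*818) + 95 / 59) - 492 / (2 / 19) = -13985910451843 / 3118120028 + 7*sqrt(74) / 703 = -4485.28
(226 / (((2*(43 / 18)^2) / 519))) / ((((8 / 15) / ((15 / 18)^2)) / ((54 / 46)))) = 5344207875 / 340216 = 15708.28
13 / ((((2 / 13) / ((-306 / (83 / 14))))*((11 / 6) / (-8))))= 17375904 / 913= 19031.66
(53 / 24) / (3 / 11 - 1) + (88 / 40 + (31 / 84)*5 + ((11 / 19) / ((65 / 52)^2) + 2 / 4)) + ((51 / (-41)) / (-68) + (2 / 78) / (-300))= 1936984603 / 1020801600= 1.90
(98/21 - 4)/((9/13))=0.96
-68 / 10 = -34 / 5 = -6.80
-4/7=-0.57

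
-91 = -91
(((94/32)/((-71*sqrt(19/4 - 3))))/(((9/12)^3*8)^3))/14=-1504*sqrt(7)/68477157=-0.00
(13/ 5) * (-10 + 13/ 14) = -1651/ 70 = -23.59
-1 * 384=-384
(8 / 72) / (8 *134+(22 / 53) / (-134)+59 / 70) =248570 / 2400082011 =0.00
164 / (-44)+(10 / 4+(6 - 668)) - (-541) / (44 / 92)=10295 / 22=467.95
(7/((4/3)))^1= 21/4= 5.25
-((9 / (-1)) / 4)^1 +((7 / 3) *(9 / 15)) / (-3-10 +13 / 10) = 997 / 468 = 2.13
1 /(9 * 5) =1 /45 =0.02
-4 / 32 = -1 / 8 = -0.12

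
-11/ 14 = -0.79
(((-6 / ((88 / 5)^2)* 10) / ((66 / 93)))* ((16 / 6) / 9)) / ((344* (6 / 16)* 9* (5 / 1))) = -775 / 55630476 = -0.00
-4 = -4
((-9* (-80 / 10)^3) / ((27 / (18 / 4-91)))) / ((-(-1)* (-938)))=22144 / 1407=15.74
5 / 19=0.26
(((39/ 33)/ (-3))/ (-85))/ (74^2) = 13/ 15360180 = 0.00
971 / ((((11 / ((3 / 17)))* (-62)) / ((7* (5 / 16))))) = -0.55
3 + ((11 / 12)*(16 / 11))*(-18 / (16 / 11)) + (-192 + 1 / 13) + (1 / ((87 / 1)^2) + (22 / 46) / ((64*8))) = -238027223297 / 1158723072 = -205.42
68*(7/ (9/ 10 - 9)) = -4760/ 81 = -58.77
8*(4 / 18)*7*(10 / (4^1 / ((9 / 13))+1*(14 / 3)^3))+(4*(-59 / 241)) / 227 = 9156556 / 7932515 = 1.15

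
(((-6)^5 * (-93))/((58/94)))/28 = 8497224/203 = 41858.25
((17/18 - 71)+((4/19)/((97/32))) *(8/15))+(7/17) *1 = -69.61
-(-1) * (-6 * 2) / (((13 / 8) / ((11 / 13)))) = -1056 / 169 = -6.25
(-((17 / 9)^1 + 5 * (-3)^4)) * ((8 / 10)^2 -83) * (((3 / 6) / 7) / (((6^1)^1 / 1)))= 3770029 / 9450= 398.94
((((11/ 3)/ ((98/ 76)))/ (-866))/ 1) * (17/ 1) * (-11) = 39083/ 63651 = 0.61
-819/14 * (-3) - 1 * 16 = 319/2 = 159.50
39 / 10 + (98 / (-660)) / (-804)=1034797 / 265320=3.90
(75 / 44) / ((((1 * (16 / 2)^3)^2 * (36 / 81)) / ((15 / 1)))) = 10125 / 46137344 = 0.00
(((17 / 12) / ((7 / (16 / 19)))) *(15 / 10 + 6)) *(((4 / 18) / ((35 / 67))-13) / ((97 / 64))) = -8619136 / 812763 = -10.60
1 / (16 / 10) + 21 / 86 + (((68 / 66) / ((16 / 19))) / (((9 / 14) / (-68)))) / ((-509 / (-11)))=-9113171 / 4727592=-1.93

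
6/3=2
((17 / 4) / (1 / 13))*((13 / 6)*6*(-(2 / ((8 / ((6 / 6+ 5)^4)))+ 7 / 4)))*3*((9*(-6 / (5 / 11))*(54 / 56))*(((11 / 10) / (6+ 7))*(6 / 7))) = 228608354403 / 39200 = 5831845.78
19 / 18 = 1.06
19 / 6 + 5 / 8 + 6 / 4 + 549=13303 / 24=554.29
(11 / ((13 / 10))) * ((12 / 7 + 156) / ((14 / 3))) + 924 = 770748 / 637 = 1209.97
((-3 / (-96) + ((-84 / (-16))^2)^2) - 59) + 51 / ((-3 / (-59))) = 436153 / 256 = 1703.72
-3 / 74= -0.04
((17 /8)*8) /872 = 17 /872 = 0.02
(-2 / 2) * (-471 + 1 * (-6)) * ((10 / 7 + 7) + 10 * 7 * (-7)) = -1607967 / 7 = -229709.57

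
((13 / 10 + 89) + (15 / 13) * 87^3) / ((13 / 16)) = 790297512 / 845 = 935263.33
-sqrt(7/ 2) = -1.87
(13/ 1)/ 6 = 13/ 6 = 2.17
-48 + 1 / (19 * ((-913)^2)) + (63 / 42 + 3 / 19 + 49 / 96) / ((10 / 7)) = -141345794431 / 3040859712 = -46.48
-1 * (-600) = 600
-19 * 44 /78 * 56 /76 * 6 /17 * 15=-9240 /221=-41.81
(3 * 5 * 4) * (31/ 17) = 1860/ 17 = 109.41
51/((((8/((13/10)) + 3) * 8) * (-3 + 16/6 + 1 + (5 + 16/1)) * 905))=9/253400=0.00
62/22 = 31/11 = 2.82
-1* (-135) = 135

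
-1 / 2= -0.50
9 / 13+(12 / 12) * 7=100 / 13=7.69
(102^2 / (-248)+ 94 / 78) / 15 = -19705 / 7254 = -2.72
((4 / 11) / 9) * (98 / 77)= 56 / 1089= 0.05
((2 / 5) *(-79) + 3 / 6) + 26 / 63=-30.69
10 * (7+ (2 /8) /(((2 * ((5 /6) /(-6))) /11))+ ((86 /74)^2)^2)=-20162659 /1874161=-10.76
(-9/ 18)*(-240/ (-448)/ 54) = -5/ 1008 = -0.00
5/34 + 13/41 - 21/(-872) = 0.49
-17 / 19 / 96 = -0.01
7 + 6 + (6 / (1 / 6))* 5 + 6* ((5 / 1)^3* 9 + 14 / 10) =34757 / 5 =6951.40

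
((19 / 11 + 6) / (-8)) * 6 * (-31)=7905 / 44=179.66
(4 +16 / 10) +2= 38 / 5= 7.60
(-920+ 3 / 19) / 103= -17477 / 1957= -8.93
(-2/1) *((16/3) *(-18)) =192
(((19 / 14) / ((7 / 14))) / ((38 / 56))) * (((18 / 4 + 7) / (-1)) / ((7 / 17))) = -782 / 7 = -111.71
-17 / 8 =-2.12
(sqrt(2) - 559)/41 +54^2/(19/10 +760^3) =-2453874655061/179980160779 +sqrt(2)/41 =-13.60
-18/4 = -9/2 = -4.50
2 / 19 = 0.11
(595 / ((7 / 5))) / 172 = 2.47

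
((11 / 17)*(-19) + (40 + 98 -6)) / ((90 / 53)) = 21571 / 306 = 70.49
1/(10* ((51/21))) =7/170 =0.04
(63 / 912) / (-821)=-21 / 249584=-0.00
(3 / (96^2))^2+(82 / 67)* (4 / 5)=3095396687 / 3161456640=0.98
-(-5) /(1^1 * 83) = 5 /83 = 0.06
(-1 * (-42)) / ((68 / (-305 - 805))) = -11655 / 17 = -685.59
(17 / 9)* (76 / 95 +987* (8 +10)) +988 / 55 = 3324170 / 99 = 33577.47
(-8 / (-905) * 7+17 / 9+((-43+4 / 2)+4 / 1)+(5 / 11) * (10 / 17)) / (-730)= 26488381 / 555936975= 0.05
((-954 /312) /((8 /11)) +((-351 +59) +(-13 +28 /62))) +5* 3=-3788235 /12896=-293.75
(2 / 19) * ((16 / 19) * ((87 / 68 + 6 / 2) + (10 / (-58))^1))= 64792 / 177973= 0.36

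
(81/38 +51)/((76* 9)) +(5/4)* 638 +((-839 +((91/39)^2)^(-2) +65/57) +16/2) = -670836307/20802264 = -32.25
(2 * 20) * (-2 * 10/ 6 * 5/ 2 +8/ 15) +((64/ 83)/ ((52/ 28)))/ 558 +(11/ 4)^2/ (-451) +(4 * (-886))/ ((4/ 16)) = -14488.02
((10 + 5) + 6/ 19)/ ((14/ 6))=6.56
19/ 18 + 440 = 7939/ 18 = 441.06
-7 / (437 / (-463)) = 7.42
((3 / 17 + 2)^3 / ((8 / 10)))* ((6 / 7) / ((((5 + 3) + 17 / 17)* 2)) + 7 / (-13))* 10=-84843775 / 1341249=-63.26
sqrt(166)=12.88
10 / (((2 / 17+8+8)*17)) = 0.04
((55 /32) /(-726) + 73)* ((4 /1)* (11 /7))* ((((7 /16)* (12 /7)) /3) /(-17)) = -154171 /22848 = -6.75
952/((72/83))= 9877/9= 1097.44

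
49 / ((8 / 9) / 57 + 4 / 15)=125685 / 724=173.60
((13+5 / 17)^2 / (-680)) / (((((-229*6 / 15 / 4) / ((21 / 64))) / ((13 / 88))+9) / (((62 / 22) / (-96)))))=-0.00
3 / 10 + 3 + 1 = 4.30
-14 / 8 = -7 / 4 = -1.75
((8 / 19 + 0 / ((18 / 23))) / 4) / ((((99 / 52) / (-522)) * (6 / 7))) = -21112 / 627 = -33.67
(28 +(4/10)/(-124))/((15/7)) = 20251/1550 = 13.07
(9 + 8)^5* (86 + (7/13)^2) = 20705774631/169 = 122519376.51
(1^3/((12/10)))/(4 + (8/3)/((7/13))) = 0.09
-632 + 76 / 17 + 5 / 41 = -437303 / 697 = -627.41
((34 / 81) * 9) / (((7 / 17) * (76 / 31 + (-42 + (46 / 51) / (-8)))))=-1218424 / 5267157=-0.23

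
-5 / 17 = -0.29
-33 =-33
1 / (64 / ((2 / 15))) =1 / 480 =0.00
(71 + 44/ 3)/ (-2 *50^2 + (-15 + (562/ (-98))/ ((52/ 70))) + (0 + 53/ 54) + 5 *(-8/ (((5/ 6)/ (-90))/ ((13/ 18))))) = -210483/ 4672571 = -0.05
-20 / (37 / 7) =-140 / 37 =-3.78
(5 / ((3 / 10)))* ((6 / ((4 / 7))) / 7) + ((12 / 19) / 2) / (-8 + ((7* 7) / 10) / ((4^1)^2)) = 583765 / 23389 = 24.96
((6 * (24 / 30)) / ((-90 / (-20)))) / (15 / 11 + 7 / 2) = 352 / 1605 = 0.22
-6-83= -89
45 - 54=-9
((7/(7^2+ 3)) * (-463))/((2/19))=-61579/104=-592.11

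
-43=-43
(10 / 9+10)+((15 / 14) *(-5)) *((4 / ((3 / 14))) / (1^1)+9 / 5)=-12415 / 126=-98.53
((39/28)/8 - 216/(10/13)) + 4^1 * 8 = -278461/1120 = -248.63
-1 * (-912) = 912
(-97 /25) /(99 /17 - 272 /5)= 1649 /20645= 0.08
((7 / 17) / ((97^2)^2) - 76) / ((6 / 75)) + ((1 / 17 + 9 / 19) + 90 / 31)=-1678151843487701 / 1772887381306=-946.56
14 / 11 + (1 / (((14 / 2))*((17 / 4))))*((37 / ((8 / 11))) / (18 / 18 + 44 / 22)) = 14473 / 7854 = 1.84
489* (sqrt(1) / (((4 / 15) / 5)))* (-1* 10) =-183375 / 2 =-91687.50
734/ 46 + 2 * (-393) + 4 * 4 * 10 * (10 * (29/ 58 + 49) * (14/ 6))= 4232689/ 23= 184029.96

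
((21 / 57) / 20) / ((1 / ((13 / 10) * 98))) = 4459 / 1900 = 2.35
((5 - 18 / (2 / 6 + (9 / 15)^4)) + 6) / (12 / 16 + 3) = -24202 / 3255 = -7.44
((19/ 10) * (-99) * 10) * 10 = -18810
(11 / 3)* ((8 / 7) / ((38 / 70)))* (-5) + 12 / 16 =-37.85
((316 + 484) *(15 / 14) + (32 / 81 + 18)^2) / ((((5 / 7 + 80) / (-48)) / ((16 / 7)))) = -24878080 / 15309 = -1625.06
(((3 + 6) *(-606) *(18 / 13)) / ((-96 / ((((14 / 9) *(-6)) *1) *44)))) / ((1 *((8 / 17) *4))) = -3569643 / 208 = -17161.75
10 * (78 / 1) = 780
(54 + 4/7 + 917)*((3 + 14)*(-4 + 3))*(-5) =578085/7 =82583.57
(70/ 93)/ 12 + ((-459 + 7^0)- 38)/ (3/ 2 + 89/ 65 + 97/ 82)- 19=-851699753/ 6025842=-141.34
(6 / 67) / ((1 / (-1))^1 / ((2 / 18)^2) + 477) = 1 / 4422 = 0.00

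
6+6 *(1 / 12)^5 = 6.00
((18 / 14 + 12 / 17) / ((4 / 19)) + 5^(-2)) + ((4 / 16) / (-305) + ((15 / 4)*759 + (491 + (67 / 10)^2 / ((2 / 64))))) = 3472146123 / 725900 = 4783.23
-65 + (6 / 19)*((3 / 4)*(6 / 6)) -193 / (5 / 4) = -41641 / 190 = -219.16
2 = 2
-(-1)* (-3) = -3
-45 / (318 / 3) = -45 / 106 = -0.42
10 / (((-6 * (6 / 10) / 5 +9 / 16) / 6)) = -8000 / 21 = -380.95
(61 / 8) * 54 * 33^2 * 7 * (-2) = -12555081 / 2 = -6277540.50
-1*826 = -826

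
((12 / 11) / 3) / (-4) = -0.09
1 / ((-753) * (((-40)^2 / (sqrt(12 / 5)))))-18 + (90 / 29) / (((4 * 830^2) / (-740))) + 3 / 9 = -21177785 / 1198686-sqrt(15) / 3012000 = -17.67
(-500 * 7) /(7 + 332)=-3500 /339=-10.32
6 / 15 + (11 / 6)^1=67 / 30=2.23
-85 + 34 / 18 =-748 / 9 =-83.11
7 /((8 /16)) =14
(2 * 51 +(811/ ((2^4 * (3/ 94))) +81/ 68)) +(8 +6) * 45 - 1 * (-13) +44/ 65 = 61926227/ 26520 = 2335.08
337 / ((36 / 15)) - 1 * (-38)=2141 / 12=178.42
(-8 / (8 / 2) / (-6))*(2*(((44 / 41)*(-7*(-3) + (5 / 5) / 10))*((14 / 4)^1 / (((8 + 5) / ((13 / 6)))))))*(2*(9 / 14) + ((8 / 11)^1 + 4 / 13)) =20.44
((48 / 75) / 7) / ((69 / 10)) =32 / 2415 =0.01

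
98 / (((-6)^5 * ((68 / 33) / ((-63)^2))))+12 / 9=-74881 / 3264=-22.94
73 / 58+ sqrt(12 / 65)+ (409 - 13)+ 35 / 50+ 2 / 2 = 2 * sqrt(195) / 65+ 57849 / 145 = 399.39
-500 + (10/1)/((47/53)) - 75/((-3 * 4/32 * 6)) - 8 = -65338/141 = -463.39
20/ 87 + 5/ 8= 595/ 696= 0.85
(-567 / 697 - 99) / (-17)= 69570 / 11849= 5.87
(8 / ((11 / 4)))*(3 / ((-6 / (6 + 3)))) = -144 / 11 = -13.09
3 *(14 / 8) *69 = 1449 / 4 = 362.25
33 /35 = 0.94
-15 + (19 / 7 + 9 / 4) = -281 / 28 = -10.04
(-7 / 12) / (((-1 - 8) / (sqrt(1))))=7 / 108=0.06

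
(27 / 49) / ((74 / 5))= 0.04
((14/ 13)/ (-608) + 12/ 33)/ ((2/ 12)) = 47193/ 21736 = 2.17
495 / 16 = 30.94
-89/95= -0.94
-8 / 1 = -8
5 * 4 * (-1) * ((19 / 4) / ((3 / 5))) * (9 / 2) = -712.50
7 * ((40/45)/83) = 56/747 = 0.07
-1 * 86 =-86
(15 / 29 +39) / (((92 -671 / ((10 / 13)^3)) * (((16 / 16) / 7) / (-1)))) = 2674000 / 13361141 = 0.20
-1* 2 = -2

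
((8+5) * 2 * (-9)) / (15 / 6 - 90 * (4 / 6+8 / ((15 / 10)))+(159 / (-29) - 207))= 13572 / 43499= 0.31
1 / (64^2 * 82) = 1 / 335872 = 0.00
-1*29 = -29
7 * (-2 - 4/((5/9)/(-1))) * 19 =3458/5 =691.60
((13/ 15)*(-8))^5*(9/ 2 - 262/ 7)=2804384940032/ 5315625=527573.89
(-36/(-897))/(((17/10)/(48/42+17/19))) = 32520/676039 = 0.05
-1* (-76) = 76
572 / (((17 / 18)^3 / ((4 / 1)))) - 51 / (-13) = 173717571 / 63869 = 2719.90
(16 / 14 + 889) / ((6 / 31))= 64387 / 14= 4599.07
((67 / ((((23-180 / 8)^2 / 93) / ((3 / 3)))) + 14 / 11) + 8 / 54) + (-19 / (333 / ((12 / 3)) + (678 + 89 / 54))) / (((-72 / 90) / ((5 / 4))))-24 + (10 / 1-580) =2381633456129 / 97882884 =24331.46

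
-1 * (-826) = 826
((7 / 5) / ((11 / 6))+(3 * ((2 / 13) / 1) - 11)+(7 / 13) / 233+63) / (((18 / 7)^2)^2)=7096902211 / 5829492240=1.22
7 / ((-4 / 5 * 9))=-35 / 36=-0.97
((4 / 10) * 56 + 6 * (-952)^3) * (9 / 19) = -232956379152 / 95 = -2452172412.13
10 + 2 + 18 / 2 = 21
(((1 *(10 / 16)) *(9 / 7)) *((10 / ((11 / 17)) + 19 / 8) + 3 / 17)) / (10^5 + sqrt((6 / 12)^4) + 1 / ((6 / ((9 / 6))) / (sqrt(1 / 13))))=100051964415 / 691487901870656 - 134685 *sqrt(13) / 4840415313094592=0.00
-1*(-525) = 525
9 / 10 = 0.90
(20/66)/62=5/1023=0.00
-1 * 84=-84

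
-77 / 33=-7 / 3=-2.33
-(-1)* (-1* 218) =-218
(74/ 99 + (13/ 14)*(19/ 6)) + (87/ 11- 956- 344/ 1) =-3571453/ 2772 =-1288.40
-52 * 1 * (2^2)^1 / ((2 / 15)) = -1560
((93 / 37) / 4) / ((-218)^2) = 93 / 7033552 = 0.00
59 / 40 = 1.48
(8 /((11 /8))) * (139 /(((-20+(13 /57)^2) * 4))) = -7225776 /712921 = -10.14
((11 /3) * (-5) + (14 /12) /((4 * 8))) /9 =-1171 /576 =-2.03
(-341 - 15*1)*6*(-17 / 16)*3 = 13617 / 2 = 6808.50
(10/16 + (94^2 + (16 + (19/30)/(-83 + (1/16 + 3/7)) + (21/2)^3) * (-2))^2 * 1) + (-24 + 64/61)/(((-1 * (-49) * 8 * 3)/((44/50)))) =5527038137976979905313/131270855713200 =42104076.40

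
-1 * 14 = -14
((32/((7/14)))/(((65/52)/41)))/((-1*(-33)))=10496/165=63.61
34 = 34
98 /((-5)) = -98 /5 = -19.60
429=429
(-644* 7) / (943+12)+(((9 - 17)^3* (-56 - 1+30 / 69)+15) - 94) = 634298041 / 21965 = 28877.67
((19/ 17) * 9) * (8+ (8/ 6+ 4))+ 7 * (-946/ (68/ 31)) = -98081/ 34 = -2884.74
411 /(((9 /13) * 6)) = 98.94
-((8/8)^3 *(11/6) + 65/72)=-197/72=-2.74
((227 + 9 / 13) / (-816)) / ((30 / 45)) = -185 / 442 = -0.42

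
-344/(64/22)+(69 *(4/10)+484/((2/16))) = 75627/20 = 3781.35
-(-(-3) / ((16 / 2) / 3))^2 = -81 / 64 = -1.27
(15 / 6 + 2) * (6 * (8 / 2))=108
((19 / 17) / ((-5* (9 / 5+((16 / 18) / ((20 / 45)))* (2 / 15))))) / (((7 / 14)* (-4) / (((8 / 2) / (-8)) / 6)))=-19 / 4216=-0.00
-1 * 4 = -4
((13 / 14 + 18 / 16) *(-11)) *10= -6325 / 28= -225.89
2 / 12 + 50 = 301 / 6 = 50.17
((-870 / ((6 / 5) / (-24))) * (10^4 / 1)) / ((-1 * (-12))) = 14500000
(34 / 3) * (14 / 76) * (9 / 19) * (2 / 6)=119 / 361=0.33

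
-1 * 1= -1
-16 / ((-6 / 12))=32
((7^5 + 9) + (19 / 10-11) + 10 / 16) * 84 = 14118321 / 10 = 1411832.10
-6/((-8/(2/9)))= 1/6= 0.17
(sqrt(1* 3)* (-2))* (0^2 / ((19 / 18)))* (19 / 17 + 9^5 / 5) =0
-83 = -83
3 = 3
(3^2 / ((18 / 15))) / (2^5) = 15 / 64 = 0.23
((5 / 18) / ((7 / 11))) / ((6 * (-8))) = -55 / 6048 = -0.01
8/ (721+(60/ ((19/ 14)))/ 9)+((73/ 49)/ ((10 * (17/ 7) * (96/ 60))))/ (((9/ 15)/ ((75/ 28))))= 57410771/ 315127232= 0.18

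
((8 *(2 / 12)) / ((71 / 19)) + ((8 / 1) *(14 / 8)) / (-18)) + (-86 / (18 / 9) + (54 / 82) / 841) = -956692573 / 22033359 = -43.42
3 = 3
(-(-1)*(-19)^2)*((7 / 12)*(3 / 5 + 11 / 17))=133931 / 510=262.61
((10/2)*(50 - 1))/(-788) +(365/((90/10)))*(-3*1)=-288355/2364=-121.98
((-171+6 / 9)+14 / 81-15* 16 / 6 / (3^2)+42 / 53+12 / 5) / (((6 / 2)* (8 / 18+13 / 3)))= -3679369 / 307665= -11.96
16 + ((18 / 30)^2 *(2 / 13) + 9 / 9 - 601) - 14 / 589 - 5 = -112743273 / 191425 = -588.97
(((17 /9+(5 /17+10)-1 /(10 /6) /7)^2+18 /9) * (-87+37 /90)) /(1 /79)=-2618919249482117 /2580842250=-1014753.71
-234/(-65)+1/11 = 203/55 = 3.69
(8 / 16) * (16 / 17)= 8 / 17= 0.47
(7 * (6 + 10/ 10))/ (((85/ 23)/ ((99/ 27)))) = 12397/ 255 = 48.62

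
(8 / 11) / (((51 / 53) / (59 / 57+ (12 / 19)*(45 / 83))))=145432 / 139689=1.04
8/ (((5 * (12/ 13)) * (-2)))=-13/ 15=-0.87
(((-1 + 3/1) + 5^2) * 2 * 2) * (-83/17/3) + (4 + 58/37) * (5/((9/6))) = -296648/1887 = -157.21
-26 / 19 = -1.37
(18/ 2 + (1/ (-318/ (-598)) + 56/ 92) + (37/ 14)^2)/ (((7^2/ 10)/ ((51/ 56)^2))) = 57402201615/ 18357008768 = 3.13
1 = 1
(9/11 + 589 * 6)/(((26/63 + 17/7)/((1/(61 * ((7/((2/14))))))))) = 349947/840763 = 0.42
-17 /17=-1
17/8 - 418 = -3327/8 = -415.88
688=688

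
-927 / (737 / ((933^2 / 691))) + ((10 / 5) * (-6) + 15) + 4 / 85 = -68458280602 / 43287695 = -1581.47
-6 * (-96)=576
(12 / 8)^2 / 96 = 3 / 128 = 0.02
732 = 732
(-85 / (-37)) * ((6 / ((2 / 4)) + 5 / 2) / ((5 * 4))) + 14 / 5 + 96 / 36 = 31667 / 4440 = 7.13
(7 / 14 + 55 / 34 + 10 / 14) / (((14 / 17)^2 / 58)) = 166141 / 686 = 242.19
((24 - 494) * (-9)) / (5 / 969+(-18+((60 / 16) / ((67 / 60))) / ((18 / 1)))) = -549248580 / 2312333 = -237.53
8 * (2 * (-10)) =-160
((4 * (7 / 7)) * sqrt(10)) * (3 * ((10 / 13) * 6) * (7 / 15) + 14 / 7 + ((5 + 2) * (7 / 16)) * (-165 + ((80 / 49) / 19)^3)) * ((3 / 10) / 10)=-1021155743613 * sqrt(10) / 17127197360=-188.54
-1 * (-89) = 89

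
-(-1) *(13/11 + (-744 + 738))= -53/11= -4.82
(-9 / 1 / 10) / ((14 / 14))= -9 / 10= -0.90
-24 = -24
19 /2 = 9.50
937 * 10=9370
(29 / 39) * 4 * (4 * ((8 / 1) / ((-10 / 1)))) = -1856 / 195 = -9.52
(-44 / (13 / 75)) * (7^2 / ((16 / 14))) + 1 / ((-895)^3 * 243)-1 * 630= -52150910592729401 / 4529483975250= -11513.65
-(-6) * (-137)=-822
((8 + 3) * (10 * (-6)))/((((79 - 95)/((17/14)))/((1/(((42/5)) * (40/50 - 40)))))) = -23375/153664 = -0.15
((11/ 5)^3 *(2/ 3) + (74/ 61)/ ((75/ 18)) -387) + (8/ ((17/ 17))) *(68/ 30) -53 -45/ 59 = -186805899/ 449875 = -415.24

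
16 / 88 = 2 / 11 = 0.18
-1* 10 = -10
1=1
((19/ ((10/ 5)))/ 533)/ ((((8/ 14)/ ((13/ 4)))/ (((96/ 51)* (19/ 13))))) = 2527/ 9061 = 0.28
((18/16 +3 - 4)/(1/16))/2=1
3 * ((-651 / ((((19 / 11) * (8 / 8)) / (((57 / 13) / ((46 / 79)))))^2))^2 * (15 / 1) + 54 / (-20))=4404621754118115372177 / 639403104080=6888646185.81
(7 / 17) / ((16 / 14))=49 / 136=0.36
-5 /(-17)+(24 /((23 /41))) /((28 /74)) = 310273 /2737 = 113.36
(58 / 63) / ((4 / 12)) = 58 / 21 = 2.76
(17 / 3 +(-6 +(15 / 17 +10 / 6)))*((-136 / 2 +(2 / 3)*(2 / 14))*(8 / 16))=-80569 / 1071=-75.23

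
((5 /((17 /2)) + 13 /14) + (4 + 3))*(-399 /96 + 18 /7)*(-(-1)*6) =-2158755 /26656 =-80.99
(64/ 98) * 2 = 64/ 49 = 1.31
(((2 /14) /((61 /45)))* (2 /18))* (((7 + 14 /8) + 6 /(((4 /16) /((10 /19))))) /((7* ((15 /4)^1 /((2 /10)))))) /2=325 /340746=0.00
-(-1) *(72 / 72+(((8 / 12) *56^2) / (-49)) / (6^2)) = -0.19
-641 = -641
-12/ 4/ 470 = -3/ 470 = -0.01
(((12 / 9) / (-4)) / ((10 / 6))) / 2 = -1 / 10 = -0.10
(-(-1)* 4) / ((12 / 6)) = 2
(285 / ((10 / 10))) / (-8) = -285 / 8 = -35.62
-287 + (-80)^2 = 6113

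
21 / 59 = 0.36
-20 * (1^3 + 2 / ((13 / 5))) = -460 / 13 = -35.38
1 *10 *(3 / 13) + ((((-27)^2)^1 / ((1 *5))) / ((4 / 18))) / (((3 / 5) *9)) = 123.81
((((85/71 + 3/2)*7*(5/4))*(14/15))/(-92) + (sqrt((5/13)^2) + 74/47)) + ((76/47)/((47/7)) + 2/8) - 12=-22035724343/2250953328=-9.79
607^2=368449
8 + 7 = 15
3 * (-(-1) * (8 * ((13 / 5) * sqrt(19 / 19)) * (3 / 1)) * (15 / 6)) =468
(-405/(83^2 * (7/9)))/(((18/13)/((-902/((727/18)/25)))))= 30.48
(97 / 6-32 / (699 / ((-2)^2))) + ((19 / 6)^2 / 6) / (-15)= 11982187 / 754920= 15.87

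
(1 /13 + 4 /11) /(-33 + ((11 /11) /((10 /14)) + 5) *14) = 315 /40469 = 0.01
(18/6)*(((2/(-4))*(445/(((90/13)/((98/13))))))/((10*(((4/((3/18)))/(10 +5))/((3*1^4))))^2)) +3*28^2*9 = 10824933/512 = 21142.45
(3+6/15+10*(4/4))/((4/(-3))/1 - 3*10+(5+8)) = -201/275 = -0.73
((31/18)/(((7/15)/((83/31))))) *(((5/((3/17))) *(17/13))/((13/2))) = 599675/10647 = 56.32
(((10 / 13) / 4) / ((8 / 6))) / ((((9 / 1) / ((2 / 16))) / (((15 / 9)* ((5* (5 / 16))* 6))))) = 625 / 19968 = 0.03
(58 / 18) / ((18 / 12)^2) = 116 / 81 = 1.43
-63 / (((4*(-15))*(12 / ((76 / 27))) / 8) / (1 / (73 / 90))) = 532 / 219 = 2.43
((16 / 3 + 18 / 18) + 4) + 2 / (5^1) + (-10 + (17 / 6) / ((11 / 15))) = 1517 / 330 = 4.60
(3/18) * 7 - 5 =-23/6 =-3.83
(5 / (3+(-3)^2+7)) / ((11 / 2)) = 10 / 209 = 0.05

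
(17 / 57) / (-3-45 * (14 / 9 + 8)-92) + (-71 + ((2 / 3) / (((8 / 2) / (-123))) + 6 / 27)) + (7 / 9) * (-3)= -1867553 / 19950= -93.61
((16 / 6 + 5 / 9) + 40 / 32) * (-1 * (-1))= 161 / 36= 4.47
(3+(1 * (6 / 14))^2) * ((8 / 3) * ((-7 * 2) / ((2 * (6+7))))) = -32 / 7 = -4.57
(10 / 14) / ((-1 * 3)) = -5 / 21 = -0.24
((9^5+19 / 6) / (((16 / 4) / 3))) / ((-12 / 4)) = -354313 / 24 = -14763.04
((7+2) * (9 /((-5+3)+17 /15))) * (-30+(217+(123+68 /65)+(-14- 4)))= -4628664 /169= -27388.54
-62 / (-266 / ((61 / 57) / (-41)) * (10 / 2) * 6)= -0.00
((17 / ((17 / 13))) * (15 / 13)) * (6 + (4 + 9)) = 285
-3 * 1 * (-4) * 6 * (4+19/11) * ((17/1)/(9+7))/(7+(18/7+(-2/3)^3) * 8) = 1821771/104786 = 17.39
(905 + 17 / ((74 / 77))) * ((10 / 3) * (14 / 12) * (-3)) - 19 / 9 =-7170701 / 666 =-10766.82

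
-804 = -804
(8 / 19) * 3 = 24 / 19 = 1.26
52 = 52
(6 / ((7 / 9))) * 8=432 / 7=61.71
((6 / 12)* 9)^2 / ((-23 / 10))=-405 / 46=-8.80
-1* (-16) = 16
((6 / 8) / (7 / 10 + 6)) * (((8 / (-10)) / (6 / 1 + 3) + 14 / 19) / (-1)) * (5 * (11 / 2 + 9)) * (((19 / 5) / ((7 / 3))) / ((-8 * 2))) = 8033 / 15008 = 0.54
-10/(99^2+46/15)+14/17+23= 59557155/2500037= 23.82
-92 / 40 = -23 / 10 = -2.30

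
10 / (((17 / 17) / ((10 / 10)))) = 10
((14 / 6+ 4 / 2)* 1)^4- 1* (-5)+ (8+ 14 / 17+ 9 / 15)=2526991 / 6885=367.03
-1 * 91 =-91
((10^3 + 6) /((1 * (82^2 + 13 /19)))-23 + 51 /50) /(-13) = 139462431 /83049850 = 1.68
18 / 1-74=-56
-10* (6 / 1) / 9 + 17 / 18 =-103 / 18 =-5.72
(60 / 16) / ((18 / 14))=35 / 12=2.92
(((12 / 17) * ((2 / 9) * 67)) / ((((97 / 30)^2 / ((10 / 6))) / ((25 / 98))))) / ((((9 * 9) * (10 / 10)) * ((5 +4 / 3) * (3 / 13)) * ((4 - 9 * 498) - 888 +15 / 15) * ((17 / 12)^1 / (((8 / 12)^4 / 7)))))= -557440000 / 41585079615710967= -0.00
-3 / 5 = -0.60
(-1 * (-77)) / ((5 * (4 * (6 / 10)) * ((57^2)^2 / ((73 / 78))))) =5621 / 9880416936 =0.00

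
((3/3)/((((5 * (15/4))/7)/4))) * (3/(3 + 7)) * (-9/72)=-7/125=-0.06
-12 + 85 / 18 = -131 / 18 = -7.28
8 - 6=2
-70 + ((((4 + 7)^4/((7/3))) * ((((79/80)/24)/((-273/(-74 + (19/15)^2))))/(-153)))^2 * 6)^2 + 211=181314680282594467478503792887547921/1272888520456722333696000000000000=142.44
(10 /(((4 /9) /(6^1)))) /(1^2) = 135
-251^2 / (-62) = 63001 / 62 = 1016.15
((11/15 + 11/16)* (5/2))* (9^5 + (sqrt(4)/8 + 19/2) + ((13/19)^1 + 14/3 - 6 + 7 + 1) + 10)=4593048691/21888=209843.23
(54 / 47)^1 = 54 / 47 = 1.15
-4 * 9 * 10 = -360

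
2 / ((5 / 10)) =4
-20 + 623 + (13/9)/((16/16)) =5440/9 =604.44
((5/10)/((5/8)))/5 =4/25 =0.16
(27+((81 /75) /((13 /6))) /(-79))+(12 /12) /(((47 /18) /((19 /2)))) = 36964386 /1206725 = 30.63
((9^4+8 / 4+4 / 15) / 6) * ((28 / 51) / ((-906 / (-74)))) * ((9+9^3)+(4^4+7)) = 51047578582 / 1039635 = 49101.44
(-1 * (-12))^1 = 12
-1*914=-914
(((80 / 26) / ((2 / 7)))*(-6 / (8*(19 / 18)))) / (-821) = 1890 / 202787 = 0.01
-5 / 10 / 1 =-1 / 2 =-0.50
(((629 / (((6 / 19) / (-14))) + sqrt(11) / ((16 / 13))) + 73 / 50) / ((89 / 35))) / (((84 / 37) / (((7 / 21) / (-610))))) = 2.64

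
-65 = -65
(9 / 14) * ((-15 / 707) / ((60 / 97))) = -873 / 39592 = -0.02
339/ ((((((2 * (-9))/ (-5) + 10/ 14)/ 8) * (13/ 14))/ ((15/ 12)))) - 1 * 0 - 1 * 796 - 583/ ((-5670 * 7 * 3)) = 11735731069/ 233734410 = 50.21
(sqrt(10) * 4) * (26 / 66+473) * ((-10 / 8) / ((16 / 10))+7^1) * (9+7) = 595807.23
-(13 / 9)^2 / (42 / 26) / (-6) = 2197 / 10206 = 0.22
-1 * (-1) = 1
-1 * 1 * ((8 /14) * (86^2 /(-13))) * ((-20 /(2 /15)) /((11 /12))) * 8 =-426009600 /1001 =-425584.02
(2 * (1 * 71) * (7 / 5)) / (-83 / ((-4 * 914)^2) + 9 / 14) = 93002965888 / 300739655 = 309.25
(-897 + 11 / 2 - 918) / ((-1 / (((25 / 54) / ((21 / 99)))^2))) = 39098125 / 4536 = 8619.52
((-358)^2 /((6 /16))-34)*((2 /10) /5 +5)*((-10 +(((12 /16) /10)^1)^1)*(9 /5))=-7692458193 /250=-30769832.77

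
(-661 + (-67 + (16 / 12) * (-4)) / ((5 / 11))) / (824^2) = -6151 / 5092320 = -0.00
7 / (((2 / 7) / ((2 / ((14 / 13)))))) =91 / 2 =45.50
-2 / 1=-2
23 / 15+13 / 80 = 407 / 240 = 1.70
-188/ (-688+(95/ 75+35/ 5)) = 705/ 2549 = 0.28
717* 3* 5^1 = 10755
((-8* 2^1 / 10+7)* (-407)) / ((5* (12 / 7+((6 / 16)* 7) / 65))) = -2666664 / 10645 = -250.51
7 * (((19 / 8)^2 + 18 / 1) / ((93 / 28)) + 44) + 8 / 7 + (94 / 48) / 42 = 5609215 / 15624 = 359.01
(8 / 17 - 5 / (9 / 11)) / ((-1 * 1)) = 5.64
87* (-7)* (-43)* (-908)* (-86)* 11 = 22493795016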